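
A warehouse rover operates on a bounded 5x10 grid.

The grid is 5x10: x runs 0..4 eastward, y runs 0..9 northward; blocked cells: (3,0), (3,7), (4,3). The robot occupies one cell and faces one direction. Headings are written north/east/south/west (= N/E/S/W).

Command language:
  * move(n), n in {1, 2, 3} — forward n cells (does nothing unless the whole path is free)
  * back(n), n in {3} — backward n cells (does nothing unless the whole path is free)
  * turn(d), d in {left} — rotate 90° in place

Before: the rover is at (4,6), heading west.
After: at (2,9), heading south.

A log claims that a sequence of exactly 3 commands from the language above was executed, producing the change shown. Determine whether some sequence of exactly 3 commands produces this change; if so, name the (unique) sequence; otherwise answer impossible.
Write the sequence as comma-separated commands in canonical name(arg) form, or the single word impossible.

move(2), turn(left), back(3)

key: position moved to (2,9) AND the heading swung to S — translation plus rotation needed
initial: at (4,6), heading west
[1] after move(2): at (2,6), heading west
[2] after turn(left): at (2,6), heading south
[3] after back(3): at (2,9), heading south
all 125 alternatives checked — unique.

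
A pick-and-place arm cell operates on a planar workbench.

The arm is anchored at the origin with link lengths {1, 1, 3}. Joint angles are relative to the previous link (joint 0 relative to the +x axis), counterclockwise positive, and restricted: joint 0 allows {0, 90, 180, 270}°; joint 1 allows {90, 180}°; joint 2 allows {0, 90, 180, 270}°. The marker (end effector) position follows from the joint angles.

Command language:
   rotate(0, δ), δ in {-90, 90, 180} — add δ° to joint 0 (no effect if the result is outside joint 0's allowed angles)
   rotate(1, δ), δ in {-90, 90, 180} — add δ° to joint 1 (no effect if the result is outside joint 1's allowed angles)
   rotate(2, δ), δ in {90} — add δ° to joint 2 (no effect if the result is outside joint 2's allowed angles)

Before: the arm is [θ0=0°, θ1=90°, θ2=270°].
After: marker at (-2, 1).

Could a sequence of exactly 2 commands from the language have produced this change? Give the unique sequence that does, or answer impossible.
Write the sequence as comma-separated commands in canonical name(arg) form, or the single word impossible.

from: [θ0=0°, θ1=90°, θ2=270°]
step 1 (rotate(2, 90)): [θ0=0°, θ1=90°, θ2=0°]
step 2 (rotate(2, 90)): [θ0=0°, θ1=90°, θ2=90°]
no other 2-command option fits: unique.

rotate(2, 90), rotate(2, 90)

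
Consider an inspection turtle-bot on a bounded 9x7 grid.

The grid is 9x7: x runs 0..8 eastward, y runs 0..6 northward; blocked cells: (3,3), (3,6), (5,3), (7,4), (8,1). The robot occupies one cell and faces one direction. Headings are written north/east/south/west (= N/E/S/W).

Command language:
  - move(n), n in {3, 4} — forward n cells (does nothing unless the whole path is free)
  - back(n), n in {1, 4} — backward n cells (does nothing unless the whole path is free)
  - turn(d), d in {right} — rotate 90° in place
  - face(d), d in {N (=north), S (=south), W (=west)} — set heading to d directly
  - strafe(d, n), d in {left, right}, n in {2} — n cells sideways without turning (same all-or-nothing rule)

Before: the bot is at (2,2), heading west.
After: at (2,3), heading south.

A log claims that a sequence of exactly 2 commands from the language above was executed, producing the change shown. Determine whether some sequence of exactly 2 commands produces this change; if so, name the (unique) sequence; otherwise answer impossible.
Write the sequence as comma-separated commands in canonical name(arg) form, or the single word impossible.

face(S), back(1)

key: position moved to (2,3) AND the heading swung to S — translation plus rotation needed
initial: at (2,2), heading west
t=1 face(S) ⇒ at (2,2), heading south
t=2 back(1) ⇒ at (2,3), heading south
no other 2-command option fits: unique.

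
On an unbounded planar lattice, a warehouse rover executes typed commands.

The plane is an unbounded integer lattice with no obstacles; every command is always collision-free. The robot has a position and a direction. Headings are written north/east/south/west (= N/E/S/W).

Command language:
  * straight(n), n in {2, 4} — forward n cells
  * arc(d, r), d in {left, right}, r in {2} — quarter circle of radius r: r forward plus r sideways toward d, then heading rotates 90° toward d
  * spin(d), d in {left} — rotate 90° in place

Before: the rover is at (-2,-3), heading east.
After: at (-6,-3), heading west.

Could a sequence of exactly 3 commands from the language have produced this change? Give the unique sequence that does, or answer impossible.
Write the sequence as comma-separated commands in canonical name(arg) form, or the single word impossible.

key: running straight(4) before spin(left) would end elsewhere — order is forced
initial: at (-2,-3), heading east
[1] after spin(left): at (-2,-3), heading north
[2] after spin(left): at (-2,-3), heading west
[3] after straight(4): at (-6,-3), heading west
all 125 alternatives checked — unique.

spin(left), spin(left), straight(4)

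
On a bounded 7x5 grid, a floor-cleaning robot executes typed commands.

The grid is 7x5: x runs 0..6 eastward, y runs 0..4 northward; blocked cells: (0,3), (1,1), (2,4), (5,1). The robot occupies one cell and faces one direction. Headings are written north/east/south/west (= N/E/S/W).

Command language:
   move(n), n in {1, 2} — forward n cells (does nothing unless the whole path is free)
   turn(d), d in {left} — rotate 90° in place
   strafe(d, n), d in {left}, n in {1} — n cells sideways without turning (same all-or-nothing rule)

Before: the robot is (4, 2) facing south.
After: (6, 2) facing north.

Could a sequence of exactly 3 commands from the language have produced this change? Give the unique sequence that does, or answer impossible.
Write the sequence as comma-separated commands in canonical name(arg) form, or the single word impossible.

turn(left), move(2), turn(left)

key: cell and facing (now N) both changed — the 3 commands mix motion and turning
start: (4, 2) facing south
[1] after turn(left): (4, 2) facing east
[2] after move(2): (6, 2) facing east
[3] after turn(left): (6, 2) facing north
uniquely the one of 64 3-step routes that fits.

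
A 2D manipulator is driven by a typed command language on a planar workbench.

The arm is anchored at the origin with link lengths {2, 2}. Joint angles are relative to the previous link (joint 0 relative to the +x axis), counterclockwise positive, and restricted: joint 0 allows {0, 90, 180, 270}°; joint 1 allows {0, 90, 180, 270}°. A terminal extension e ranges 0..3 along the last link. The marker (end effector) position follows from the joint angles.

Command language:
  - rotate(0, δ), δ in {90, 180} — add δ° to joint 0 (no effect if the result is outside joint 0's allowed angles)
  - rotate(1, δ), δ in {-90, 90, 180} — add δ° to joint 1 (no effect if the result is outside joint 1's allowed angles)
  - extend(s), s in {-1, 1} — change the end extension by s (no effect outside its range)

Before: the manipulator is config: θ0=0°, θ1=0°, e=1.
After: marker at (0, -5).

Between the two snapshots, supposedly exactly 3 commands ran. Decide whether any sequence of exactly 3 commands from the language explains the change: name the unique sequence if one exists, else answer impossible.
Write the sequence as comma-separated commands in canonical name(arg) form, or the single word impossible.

rotate(0, 90), rotate(0, 90), rotate(0, 90)

begin: config: θ0=0°, θ1=0°, e=1
[1] after rotate(0, 90): config: θ0=90°, θ1=0°, e=1
[2] after rotate(0, 90): config: θ0=180°, θ1=0°, e=1
[3] after rotate(0, 90): config: θ0=270°, θ1=0°, e=1
no rival 3-sequence matches.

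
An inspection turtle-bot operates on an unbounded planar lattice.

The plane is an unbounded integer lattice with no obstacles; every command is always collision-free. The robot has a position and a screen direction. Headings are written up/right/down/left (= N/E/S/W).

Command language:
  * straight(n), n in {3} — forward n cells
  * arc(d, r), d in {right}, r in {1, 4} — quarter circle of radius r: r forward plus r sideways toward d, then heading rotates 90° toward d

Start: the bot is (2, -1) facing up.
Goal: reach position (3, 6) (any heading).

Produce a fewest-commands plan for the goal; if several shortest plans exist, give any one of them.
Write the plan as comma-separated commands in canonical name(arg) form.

straight(3), straight(3), arc(right, 1)

initial: (2, -1) facing up
1. straight(3) → (2, 2) facing up
2. straight(3) → (2, 5) facing up
3. arc(right, 1) → (3, 6) facing right
nothing shorter than 3 reaches the goal.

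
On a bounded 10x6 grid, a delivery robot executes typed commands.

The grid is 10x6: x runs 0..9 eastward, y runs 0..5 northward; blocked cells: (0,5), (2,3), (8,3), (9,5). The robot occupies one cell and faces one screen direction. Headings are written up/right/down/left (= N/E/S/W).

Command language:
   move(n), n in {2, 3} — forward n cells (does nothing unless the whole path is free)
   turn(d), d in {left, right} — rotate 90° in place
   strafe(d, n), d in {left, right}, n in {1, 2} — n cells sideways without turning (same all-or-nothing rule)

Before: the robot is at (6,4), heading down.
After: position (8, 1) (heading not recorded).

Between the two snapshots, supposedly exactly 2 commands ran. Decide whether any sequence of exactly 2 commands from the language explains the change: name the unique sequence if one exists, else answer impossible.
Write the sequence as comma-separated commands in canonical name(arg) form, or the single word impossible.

move(3), strafe(left, 2)

key: order matters: swapping move(3) and strafe(left, 2) lands elsewhere
from: at (6,4), heading down
[1] after move(3): at (6,1), heading down
[2] after strafe(left, 2): at (8,1), heading down
no rival 2-sequence matches.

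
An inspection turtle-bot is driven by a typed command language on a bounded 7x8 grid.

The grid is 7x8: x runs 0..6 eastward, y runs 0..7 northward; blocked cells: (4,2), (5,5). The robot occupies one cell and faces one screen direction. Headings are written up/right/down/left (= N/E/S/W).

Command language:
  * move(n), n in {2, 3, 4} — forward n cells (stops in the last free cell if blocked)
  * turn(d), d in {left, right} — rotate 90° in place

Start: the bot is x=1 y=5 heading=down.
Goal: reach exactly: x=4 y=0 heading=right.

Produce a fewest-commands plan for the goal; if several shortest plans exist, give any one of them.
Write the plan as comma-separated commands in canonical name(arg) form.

move(3), move(3), turn(left), move(3)

start: x=1 y=5 heading=down
step 1 (move(3)): x=1 y=2 heading=down
step 2 (move(3)): x=1 y=0 heading=down
step 3 (turn(left)): x=1 y=0 heading=right
step 4 (move(3)): x=4 y=0 heading=right
nothing shorter than 4 reaches the goal.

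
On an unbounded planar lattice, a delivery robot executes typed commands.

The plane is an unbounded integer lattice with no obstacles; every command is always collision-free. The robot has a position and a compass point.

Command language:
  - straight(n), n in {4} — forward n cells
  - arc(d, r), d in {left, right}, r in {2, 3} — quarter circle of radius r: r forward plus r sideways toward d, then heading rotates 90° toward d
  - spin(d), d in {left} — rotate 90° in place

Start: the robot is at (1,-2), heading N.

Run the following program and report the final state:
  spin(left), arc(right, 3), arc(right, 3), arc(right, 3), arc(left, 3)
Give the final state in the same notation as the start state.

at (7,-2), heading E

from: at (1,-2), heading N
step 1 (spin(left)): at (1,-2), heading W
step 2 (arc(right, 3)): at (-2,1), heading N
step 3 (arc(right, 3)): at (1,4), heading E
step 4 (arc(right, 3)): at (4,1), heading S
step 5 (arc(left, 3)): at (7,-2), heading E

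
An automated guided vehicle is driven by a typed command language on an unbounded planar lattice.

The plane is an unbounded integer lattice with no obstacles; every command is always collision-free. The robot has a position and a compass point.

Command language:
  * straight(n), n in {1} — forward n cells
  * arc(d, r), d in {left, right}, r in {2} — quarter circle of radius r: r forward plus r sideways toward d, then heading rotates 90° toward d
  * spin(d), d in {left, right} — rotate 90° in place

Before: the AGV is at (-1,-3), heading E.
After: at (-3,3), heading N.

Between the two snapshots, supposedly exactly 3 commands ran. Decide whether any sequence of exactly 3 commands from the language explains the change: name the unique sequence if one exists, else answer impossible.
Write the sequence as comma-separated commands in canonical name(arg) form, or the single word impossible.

arc(left, 2), arc(left, 2), arc(right, 2)

key: cell and facing (now N) both changed — the 3 commands mix motion and turning
from: at (-1,-3), heading E
1. arc(left, 2) → at (1,-1), heading N
2. arc(left, 2) → at (-1,1), heading W
3. arc(right, 2) → at (-3,3), heading N
no other 3-command option fits: unique.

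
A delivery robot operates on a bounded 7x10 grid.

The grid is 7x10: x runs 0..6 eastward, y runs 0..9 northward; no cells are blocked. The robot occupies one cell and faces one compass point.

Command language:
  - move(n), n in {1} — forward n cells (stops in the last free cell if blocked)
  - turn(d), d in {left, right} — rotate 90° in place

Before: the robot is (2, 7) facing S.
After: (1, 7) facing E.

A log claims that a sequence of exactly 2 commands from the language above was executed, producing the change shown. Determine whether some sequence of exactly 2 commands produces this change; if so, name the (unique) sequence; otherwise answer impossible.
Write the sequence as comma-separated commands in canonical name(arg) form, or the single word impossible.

impossible

no 2-step route produces this change.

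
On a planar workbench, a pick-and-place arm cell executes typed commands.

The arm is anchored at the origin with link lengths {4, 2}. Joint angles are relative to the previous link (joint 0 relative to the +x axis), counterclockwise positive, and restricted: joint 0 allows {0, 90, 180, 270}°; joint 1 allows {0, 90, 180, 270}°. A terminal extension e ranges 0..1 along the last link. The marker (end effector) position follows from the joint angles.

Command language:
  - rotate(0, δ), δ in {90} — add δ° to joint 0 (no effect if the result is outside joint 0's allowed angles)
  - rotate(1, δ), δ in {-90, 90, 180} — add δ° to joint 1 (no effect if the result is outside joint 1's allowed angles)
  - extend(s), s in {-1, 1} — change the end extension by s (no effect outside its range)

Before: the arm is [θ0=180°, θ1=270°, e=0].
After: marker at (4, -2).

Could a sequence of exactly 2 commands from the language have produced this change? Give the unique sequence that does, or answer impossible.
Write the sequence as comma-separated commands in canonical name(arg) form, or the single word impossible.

rotate(0, 90), rotate(0, 90)

initial: [θ0=180°, θ1=270°, e=0]
[1] after rotate(0, 90): [θ0=270°, θ1=270°, e=0]
[2] after rotate(0, 90): [θ0=0°, θ1=270°, e=0]
no other 2-command option fits: unique.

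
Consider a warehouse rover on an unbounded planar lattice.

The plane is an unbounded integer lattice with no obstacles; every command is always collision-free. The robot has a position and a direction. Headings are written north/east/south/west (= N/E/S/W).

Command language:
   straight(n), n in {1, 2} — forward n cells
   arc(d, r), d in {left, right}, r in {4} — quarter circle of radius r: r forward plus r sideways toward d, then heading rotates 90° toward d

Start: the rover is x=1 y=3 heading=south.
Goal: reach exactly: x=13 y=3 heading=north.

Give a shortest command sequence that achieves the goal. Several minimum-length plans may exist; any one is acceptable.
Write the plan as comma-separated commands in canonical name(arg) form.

initial: x=1 y=3 heading=south
[1] after arc(left, 4): x=5 y=-1 heading=east
[2] after straight(2): x=7 y=-1 heading=east
[3] after straight(2): x=9 y=-1 heading=east
[4] after arc(left, 4): x=13 y=3 heading=north
nothing shorter than 4 reaches the goal.

arc(left, 4), straight(2), straight(2), arc(left, 4)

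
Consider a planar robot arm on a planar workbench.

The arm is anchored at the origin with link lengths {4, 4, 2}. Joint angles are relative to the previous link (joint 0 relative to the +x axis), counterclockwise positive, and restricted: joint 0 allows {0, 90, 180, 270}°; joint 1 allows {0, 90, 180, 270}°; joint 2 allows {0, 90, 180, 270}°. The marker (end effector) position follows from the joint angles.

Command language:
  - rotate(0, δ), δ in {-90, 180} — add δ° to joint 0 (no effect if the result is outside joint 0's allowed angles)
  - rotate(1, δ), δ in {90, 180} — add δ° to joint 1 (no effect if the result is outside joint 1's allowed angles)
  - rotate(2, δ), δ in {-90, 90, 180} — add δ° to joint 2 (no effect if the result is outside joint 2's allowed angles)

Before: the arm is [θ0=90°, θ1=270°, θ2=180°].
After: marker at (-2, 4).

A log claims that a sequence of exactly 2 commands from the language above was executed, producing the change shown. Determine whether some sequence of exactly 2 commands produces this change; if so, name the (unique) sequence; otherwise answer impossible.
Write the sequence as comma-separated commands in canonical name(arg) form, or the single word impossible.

rotate(1, 90), rotate(1, 90)

begin: [θ0=90°, θ1=270°, θ2=180°]
[1] after rotate(1, 90): [θ0=90°, θ1=0°, θ2=180°]
[2] after rotate(1, 90): [θ0=90°, θ1=90°, θ2=180°]
no rival 2-sequence matches.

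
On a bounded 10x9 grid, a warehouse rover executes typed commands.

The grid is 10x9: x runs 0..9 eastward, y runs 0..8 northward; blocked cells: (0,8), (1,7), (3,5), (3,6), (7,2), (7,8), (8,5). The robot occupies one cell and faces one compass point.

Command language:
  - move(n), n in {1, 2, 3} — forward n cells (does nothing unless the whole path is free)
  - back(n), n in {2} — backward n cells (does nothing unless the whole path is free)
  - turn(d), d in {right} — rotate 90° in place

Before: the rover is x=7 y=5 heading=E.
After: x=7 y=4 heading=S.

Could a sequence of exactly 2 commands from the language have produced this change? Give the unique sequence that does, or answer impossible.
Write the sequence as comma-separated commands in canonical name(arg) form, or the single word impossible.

key: running move(1) before turn(right) would end elsewhere — order is forced
begin: x=7 y=5 heading=E
[1] after turn(right): x=7 y=5 heading=S
[2] after move(1): x=7 y=4 heading=S
no other 2-command option fits: unique.

turn(right), move(1)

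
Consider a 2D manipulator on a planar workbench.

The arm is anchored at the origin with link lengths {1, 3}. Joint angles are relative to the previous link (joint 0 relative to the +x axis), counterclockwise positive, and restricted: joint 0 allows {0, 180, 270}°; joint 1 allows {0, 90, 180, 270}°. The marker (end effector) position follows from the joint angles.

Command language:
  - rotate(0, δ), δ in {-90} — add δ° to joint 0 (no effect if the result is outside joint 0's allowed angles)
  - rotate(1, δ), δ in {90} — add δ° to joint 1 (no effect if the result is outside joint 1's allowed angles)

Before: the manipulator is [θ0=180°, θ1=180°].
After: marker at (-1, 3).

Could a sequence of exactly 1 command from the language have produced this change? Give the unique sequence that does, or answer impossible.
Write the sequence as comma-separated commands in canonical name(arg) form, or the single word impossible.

rotate(1, 90)

begin: [θ0=180°, θ1=180°]
t=1 rotate(1, 90) ⇒ [θ0=180°, θ1=270°]
no other 1-command option fits: unique.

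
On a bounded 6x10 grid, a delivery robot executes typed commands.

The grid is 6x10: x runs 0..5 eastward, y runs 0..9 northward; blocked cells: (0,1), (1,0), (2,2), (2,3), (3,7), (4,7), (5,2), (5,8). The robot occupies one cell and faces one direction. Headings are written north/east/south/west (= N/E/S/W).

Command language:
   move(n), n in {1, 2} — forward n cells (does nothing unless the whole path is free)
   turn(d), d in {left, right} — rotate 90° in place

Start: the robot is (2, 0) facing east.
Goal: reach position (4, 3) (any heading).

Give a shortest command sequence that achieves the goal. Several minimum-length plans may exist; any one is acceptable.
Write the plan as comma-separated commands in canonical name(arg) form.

t0: (2, 0) facing east
step 1 (move(2)): (4, 0) facing east
step 2 (turn(left)): (4, 0) facing north
step 3 (move(1)): (4, 1) facing north
step 4 (move(2)): (4, 3) facing north
no 3-step plan works, so 4 is optimal.

move(2), turn(left), move(1), move(2)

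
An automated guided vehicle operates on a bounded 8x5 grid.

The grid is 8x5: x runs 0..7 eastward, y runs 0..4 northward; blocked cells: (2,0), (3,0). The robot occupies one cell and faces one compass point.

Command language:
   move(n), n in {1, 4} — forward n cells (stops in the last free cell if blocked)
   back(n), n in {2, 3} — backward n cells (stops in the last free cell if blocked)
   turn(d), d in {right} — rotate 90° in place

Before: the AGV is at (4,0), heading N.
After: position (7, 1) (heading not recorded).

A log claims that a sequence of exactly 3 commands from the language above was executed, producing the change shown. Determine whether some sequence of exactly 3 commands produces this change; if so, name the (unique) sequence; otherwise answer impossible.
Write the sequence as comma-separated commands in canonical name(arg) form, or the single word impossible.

move(1), turn(right), move(4)

key: move(4) runs into the grid edge before its full distance
from: at (4,0), heading N
1. move(1) → at (4,1), heading N
2. turn(right) → at (4,1), heading E
3. move(4) → at (7,1), heading E
all 125 alternatives checked — unique.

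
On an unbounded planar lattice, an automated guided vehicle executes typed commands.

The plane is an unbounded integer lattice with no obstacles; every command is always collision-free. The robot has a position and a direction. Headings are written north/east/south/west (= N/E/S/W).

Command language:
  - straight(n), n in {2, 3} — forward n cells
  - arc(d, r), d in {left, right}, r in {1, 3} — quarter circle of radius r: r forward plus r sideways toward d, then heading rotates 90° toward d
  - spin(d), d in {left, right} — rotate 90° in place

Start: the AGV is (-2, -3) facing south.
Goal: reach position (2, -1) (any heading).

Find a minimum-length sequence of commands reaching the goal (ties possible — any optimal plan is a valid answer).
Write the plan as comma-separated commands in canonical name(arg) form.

arc(left, 1), arc(left, 3)

from: (-2, -3) facing south
step 1 (arc(left, 1)): (-1, -4) facing east
step 2 (arc(left, 3)): (2, -1) facing north
shorter routes all fall short; 2 is best.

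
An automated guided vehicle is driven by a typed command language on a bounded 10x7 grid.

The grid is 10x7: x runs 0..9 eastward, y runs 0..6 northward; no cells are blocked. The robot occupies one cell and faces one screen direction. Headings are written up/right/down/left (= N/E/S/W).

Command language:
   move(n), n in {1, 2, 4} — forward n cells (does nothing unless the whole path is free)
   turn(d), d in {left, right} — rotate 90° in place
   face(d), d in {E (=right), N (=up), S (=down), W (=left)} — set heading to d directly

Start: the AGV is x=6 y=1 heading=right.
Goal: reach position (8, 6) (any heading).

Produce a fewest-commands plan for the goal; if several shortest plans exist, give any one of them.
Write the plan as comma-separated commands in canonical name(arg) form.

move(2), face(N), move(4), move(1)

initial: x=6 y=1 heading=right
1. move(2) → x=8 y=1 heading=right
2. face(N) → x=8 y=1 heading=up
3. move(4) → x=8 y=5 heading=up
4. move(1) → x=8 y=6 heading=up
shorter routes all fall short; 4 is best.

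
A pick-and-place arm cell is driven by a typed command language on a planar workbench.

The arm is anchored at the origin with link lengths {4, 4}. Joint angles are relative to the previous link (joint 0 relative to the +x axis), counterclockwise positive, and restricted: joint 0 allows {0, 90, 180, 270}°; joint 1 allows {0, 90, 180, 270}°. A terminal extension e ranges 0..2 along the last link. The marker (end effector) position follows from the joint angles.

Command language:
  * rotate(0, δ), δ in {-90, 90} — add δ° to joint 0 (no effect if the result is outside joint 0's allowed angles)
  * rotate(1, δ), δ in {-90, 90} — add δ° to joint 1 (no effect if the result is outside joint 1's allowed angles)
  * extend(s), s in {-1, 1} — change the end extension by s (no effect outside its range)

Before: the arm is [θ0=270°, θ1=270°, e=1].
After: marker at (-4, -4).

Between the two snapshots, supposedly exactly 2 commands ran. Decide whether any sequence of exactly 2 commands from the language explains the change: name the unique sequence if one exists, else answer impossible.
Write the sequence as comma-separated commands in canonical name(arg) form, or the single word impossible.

from: [θ0=270°, θ1=270°, e=1]
[1] after extend(-1): [θ0=270°, θ1=270°, e=0]
[2] after extend(-1): [θ0=270°, θ1=270°, e=0]
no other 2-command option fits: unique.

extend(-1), extend(-1)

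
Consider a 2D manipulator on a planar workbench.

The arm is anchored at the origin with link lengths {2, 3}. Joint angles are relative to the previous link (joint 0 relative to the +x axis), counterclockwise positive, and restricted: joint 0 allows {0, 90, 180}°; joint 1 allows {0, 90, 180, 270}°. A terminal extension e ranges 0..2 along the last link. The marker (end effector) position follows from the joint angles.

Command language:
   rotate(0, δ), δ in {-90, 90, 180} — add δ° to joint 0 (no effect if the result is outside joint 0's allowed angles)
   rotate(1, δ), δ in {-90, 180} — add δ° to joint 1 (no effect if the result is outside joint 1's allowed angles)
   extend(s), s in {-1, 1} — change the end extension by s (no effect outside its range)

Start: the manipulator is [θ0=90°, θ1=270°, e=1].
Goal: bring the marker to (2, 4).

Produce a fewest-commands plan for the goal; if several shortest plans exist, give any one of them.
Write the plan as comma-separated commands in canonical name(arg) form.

rotate(1, 180), rotate(0, -90)

begin: [θ0=90°, θ1=270°, e=1]
[1] after rotate(1, 180): [θ0=90°, θ1=90°, e=1]
[2] after rotate(0, -90): [θ0=0°, θ1=90°, e=1]
shorter routes all fall short; 2 is best.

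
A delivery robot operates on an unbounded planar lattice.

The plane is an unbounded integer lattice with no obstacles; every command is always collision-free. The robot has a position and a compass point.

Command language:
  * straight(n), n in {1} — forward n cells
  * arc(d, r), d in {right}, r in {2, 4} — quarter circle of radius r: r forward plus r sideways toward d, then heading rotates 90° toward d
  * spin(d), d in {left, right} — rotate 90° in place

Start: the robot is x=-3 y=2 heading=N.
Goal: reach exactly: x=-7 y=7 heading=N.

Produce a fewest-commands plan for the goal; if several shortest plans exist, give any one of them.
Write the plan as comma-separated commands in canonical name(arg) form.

initial: x=-3 y=2 heading=N
step 1 (straight(1)): x=-3 y=3 heading=N
step 2 (spin(left)): x=-3 y=3 heading=W
step 3 (arc(right, 4)): x=-7 y=7 heading=N
shorter routes all fall short; 3 is best.

straight(1), spin(left), arc(right, 4)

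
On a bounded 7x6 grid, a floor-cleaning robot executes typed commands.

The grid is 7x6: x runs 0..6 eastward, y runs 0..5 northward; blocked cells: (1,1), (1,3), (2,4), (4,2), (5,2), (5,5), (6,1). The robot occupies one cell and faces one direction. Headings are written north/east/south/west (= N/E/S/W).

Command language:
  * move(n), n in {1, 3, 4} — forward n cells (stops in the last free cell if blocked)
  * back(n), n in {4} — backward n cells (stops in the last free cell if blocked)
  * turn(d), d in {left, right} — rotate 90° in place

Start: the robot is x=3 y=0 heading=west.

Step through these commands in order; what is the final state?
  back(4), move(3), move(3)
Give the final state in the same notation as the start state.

initial: x=3 y=0 heading=west
[1] after back(4): x=6 y=0 heading=west
[2] after move(3): x=3 y=0 heading=west
[3] after move(3): x=0 y=0 heading=west

x=0 y=0 heading=west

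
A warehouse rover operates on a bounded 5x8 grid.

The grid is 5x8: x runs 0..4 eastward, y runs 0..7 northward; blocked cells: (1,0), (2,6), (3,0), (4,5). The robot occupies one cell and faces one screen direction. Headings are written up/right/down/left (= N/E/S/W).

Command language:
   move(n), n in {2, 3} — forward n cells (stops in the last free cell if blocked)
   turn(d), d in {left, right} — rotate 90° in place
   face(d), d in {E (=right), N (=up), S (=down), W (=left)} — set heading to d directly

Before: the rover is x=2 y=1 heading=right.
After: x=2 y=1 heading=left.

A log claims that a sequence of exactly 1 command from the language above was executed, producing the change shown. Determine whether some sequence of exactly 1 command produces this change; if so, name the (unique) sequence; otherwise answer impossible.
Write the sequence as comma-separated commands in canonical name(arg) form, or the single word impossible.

key: parked at (2,1) the whole time — nothing moves the robot
from: x=2 y=1 heading=right
t=1 face(W) ⇒ x=2 y=1 heading=left
no rival 1-sequence matches.

face(W)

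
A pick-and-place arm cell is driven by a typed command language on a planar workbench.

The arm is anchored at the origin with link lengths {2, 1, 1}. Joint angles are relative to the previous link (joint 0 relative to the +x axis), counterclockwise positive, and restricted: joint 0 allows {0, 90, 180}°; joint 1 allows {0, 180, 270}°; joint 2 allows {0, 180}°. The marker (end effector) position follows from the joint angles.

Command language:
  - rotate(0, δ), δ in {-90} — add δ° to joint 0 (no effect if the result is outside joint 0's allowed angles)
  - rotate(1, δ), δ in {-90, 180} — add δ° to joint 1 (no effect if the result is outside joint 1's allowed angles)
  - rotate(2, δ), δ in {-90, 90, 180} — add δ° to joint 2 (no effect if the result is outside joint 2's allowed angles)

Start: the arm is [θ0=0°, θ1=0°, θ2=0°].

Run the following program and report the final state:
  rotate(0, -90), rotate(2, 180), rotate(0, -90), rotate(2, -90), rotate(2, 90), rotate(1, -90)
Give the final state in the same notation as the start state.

[θ0=0°, θ1=270°, θ2=180°]

t0: [θ0=0°, θ1=0°, θ2=0°]
1. rotate(0, -90) → [θ0=0°, θ1=0°, θ2=0°]
2. rotate(2, 180) → [θ0=0°, θ1=0°, θ2=180°]
3. rotate(0, -90) → [θ0=0°, θ1=0°, θ2=180°]
4. rotate(2, -90) → [θ0=0°, θ1=0°, θ2=180°]
5. rotate(2, 90) → [θ0=0°, θ1=0°, θ2=180°]
6. rotate(1, -90) → [θ0=0°, θ1=270°, θ2=180°]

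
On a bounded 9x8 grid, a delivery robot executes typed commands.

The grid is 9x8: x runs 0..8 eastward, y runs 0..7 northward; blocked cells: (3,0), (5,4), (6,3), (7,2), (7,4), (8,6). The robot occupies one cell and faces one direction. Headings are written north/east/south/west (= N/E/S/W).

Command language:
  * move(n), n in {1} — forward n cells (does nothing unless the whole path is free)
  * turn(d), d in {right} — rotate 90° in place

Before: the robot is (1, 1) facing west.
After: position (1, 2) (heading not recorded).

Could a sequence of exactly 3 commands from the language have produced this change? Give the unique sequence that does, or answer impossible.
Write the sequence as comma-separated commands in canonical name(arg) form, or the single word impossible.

begin: (1, 1) facing west
t=1 turn(right) ⇒ (1, 1) facing north
t=2 move(1) ⇒ (1, 2) facing north
t=3 turn(right) ⇒ (1, 2) facing east
no rival 3-sequence matches.

turn(right), move(1), turn(right)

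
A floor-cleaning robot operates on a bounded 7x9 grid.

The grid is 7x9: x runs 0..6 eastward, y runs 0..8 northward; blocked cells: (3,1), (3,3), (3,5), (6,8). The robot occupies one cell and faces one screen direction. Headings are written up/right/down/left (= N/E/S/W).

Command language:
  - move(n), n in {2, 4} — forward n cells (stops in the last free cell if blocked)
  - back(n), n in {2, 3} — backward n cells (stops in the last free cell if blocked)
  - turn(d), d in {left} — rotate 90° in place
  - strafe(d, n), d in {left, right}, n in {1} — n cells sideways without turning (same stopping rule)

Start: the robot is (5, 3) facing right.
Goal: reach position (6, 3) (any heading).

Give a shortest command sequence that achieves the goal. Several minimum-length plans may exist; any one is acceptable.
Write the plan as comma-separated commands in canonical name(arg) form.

begin: (5, 3) facing right
[1] after move(2): (6, 3) facing right
nothing shorter than 1 reaches the goal.

move(2)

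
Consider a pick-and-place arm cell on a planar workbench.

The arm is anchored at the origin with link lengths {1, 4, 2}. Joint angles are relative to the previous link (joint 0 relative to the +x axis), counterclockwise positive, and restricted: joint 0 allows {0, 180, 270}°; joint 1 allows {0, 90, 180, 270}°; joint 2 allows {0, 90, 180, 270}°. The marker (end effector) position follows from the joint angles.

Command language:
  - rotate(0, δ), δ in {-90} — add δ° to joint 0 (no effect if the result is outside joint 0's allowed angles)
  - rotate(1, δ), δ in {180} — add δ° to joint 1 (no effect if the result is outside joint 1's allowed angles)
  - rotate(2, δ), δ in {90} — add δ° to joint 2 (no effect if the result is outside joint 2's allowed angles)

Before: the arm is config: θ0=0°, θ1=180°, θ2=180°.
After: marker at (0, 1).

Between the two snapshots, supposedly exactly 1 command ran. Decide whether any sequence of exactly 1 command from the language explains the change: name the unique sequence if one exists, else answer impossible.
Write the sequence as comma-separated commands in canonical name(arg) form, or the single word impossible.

rotate(0, -90)

start: config: θ0=0°, θ1=180°, θ2=180°
t=1 rotate(0, -90) ⇒ config: θ0=270°, θ1=180°, θ2=180°
uniquely the one of 3 1-step routes that fits.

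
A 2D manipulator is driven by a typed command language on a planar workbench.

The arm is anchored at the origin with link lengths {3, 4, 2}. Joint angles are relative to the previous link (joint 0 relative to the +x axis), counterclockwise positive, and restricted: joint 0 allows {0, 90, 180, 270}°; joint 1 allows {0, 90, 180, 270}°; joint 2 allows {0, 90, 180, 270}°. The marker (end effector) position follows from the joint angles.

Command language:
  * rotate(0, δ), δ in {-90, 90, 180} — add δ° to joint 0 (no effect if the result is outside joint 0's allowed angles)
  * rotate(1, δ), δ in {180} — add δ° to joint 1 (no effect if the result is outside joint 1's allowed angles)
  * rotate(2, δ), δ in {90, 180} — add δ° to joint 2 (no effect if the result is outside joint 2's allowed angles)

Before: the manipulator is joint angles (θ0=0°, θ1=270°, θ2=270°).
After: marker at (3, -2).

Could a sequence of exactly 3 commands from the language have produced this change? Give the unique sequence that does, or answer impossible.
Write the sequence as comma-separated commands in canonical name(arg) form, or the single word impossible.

rotate(2, 90), rotate(2, 90), rotate(2, 90)

t0: joint angles (θ0=0°, θ1=270°, θ2=270°)
t=1 rotate(2, 90) ⇒ joint angles (θ0=0°, θ1=270°, θ2=0°)
t=2 rotate(2, 90) ⇒ joint angles (θ0=0°, θ1=270°, θ2=90°)
t=3 rotate(2, 90) ⇒ joint angles (θ0=0°, θ1=270°, θ2=180°)
all 216 alternatives checked — unique.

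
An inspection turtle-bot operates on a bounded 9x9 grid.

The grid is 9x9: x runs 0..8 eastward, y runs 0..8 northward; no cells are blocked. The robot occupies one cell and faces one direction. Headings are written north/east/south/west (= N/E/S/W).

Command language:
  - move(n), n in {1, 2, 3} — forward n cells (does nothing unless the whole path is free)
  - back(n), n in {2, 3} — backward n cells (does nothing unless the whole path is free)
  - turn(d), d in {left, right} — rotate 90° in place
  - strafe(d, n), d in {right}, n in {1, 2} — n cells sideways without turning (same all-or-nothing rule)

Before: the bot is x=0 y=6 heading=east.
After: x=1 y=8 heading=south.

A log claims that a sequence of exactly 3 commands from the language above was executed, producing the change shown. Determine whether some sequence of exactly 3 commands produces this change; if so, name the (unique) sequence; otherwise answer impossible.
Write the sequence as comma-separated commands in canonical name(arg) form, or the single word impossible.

key: running back(2) before move(1) would end elsewhere — order is forced
t0: x=0 y=6 heading=east
step 1 (move(1)): x=1 y=6 heading=east
step 2 (turn(right)): x=1 y=6 heading=south
step 3 (back(2)): x=1 y=8 heading=south
all 729 alternatives checked — unique.

move(1), turn(right), back(2)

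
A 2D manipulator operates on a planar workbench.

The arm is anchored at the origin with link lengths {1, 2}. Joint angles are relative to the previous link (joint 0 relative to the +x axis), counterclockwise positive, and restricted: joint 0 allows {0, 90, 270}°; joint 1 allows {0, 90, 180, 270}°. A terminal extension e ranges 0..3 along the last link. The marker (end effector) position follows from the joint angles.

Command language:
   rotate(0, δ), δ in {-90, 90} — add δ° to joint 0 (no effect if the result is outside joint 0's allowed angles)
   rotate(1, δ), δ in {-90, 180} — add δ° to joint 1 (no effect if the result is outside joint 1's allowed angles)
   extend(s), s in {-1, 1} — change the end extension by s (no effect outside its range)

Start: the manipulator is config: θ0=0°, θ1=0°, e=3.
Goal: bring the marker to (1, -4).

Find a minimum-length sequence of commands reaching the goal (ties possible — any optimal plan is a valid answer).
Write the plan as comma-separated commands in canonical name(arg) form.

t0: config: θ0=0°, θ1=0°, e=3
1. extend(-1) → config: θ0=0°, θ1=0°, e=2
2. rotate(1, -90) → config: θ0=0°, θ1=270°, e=2
no 1-step plan works, so 2 is optimal.

extend(-1), rotate(1, -90)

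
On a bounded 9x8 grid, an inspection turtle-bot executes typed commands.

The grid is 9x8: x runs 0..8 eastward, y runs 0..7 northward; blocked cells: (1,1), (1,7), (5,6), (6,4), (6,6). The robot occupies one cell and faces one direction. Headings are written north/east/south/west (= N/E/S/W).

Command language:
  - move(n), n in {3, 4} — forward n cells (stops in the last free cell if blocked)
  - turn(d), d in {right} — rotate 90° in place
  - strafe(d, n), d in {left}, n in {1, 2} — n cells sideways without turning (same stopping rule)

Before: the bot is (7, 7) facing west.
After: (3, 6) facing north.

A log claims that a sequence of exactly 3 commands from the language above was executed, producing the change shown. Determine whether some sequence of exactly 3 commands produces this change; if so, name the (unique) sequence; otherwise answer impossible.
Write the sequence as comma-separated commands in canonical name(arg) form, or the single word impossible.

move(4), strafe(left, 1), turn(right)

key: order matters: swapping move(4) and turn(right) lands elsewhere
t0: (7, 7) facing west
1. move(4) → (3, 7) facing west
2. strafe(left, 1) → (3, 6) facing west
3. turn(right) → (3, 6) facing north
uniquely the one of 125 3-step routes that fits.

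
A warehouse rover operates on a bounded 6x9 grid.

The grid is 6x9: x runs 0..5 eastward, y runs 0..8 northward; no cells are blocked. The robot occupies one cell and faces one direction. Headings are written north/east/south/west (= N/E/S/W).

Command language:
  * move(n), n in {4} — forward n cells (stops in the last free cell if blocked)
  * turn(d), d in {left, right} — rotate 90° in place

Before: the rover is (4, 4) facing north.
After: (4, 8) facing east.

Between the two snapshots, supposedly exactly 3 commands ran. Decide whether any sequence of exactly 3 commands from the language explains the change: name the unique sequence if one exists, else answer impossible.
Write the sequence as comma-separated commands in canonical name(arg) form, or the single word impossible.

move(4), move(4), turn(right)

key: the second move(4) runs into the grid edge before its full distance
from: (4, 4) facing north
t=1 move(4) ⇒ (4, 8) facing north
t=2 move(4) ⇒ (4, 8) facing north
t=3 turn(right) ⇒ (4, 8) facing east
uniquely the one of 27 3-step routes that fits.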